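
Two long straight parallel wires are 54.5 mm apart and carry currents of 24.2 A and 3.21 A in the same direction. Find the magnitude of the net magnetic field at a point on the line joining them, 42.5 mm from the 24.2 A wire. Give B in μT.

Each long wire gives B = μ₀I/(2πd). Distances are d₁ = 0.0425 m and d₂ = 0.012 m.
B₁ = 1.14×10⁻⁴ T, B₂ = 5.35×10⁻⁵ T.
Between parallel currents the two contributions point in opposite directions, so they subtract. B = |B₁ − B₂| = |1.14×10⁻⁴ − 5.35×10⁻⁵| = 6.04×10⁻⁵ T.

B ≈ 60.4 μT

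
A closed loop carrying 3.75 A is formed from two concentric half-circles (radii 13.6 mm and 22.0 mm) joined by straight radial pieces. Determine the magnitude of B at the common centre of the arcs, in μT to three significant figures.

B ≈ 33.1 μT

The radial connectors point toward the centre, so dl × r̂ = 0 and they contribute nothing.
Each semicircle gives μ₀I/(4R): inner arc 8.66×10⁻⁵ T, outer arc 5.35×10⁻⁵ T.
The two arcs carry current in opposite angular senses, so their fields oppose: B = |8.66×10⁻⁵ − 5.35×10⁻⁵| = 3.31×10⁻⁵ T.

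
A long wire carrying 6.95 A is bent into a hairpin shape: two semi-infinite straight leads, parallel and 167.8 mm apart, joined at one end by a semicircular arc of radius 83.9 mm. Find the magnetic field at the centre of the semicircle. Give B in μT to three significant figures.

The semicircular arc contributes B_arc = μ₀I·π/(4πR) = μ₀I/(4R) = 2.60×10⁻⁵ T.
Each semi-infinite lead is at perpendicular distance R = 0.0839 m from the centre, with the perpendicular foot at its near end, so it contributes μ₀I/(4πR); both point the same way, together 1.66×10⁻⁵ T.
Arc and leads all point the same direction: B = 2.60×10⁻⁵ + 1.66×10⁻⁵ = 4.26×10⁻⁵ T.

B ≈ 42.6 μT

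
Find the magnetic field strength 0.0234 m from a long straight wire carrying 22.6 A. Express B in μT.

For an infinitely long straight wire, B = μ₀I/(2πd).
B = (4π×10⁻⁷ × 22.6) / (2π × 0.0234) = 1.93×10⁻⁴ T.

B ≈ 193 μT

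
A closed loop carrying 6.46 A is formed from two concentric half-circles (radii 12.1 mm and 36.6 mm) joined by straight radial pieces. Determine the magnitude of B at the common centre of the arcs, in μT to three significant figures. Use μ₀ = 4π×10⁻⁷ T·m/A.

The radial connectors point toward the centre, so dl × r̂ = 0 and they contribute nothing.
Each semicircle gives μ₀I/(4R): inner arc 1.68×10⁻⁴ T, outer arc 5.54×10⁻⁵ T.
The two arcs carry current in opposite angular senses, so their fields oppose: B = |1.68×10⁻⁴ − 5.54×10⁻⁵| = 1.12×10⁻⁴ T.

B ≈ 112 μT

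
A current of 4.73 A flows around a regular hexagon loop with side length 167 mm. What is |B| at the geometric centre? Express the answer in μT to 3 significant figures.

B ≈ 19.6 μT

Each side is a finite straight segment at perpendicular distance d = a/(2 tan(π/6)) = 0.1446 m from the centre, with end-angles ±π/6.
One side contributes B₁ = (μ₀I/4πd)·2 sin(π/6) = 3.27×10⁻⁶ T.
All 6 sides add in the same direction: B = 6 × 3.27×10⁻⁶ = 1.96×10⁻⁵ T.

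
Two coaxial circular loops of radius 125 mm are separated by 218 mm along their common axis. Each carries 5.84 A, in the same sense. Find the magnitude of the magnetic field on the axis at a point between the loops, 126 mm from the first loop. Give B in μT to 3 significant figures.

Each loop contributes B = μ₀IR²/[2(R²+z²)^(3/2)] on the axis, with z measured from that loop.
Loop 1 (z = 0.126 m): B₁ = 1.03×10⁻⁵ T. Loop 2 (z = 0.092 m): B₂ = 1.53×10⁻⁵ T.
The fields add: B = B₁ + B₂ = 2.56×10⁻⁵ T.

B ≈ 25.6 μT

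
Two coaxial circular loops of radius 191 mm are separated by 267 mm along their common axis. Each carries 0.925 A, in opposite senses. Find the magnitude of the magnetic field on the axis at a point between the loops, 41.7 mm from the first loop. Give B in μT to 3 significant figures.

Each loop contributes B = μ₀IR²/[2(R²+z²)^(3/2)] on the axis, with z measured from that loop.
Loop 1 (z = 0.0417 m): B₁ = 2.84×10⁻⁶ T. Loop 2 (z = 0.2253 m): B₂ = 8.23×10⁻⁷ T.
The fields oppose: B = |B₁ − B₂| = 2.01×10⁻⁶ T.

B ≈ 2.01 μT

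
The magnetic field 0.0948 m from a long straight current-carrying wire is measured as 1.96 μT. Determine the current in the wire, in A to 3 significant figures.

For a long straight wire B = μ₀I/(2πd), so I = 2πdB/μ₀.
I = 2π × 0.0948 × 1.96×10⁻⁶ / (4π×10⁻⁷) = 0.929 A.

I ≈ 0.929 A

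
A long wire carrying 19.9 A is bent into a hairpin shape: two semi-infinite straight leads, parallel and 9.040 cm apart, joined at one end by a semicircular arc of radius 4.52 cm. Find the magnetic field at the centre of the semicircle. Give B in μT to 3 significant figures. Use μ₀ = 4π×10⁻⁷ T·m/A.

B ≈ 226 μT

The semicircular arc contributes B_arc = μ₀I·π/(4πR) = μ₀I/(4R) = 1.38×10⁻⁴ T.
Each semi-infinite lead is at perpendicular distance R = 0.0452 m from the centre, with the perpendicular foot at its near end, so it contributes μ₀I/(4πR); both point the same way, together 8.81×10⁻⁵ T.
Arc and leads all point the same direction: B = 1.38×10⁻⁴ + 8.81×10⁻⁵ = 2.26×10⁻⁴ T.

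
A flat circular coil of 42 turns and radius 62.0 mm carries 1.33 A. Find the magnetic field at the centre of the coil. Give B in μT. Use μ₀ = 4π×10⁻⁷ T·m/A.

B ≈ 566 μT

For an N-turn flat coil, B = Nμ₀I/(2R) with R = 0.062 m.
B = 42 × 1.35×10⁻⁵ T = 5.66×10⁻⁴ T.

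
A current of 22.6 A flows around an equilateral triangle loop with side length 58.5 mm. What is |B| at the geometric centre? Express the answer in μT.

Each side is a finite straight segment at perpendicular distance d = a/(2 tan(π/3)) = 0.01689 m from the centre, with end-angles ±π/3.
One side contributes B₁ = (μ₀I/4πd)·2 sin(π/3) = 2.32×10⁻⁴ T.
All 3 sides add in the same direction: B = 3 × 2.32×10⁻⁴ = 6.95×10⁻⁴ T.

B ≈ 695 μT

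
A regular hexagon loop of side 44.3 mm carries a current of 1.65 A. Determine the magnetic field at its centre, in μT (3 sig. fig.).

B ≈ 25.8 μT

Each side is a finite straight segment at perpendicular distance d = a/(2 tan(π/6)) = 0.03836 m from the centre, with end-angles ±π/6.
One side contributes B₁ = (μ₀I/4πd)·2 sin(π/6) = 4.30×10⁻⁶ T.
All 6 sides add in the same direction: B = 6 × 4.30×10⁻⁶ = 2.58×10⁻⁵ T.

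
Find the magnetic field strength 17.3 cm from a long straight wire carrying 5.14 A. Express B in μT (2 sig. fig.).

For an infinitely long straight wire, B = μ₀I/(2πd).
B = (4π×10⁻⁷ × 5.14) / (2π × 0.173) = 5.94×10⁻⁶ T.

B ≈ 5.9 μT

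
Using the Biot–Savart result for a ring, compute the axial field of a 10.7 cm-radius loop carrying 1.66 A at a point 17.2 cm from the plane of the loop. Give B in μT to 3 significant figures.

On the axis of a circular loop, B = μ₀IR² / [2(R²+z²)^(3/2)].
R² + z² = (0.107)² + (0.172)² = 0.04103 m², and (R²+z²)^(3/2) = 8.31×10⁻³ m³.
B = (4π×10⁻⁷ × 1.66 × 0.01145) / (2 × 8.31×10⁻³) = 1.44×10⁻⁶ T.

B ≈ 1.44 μT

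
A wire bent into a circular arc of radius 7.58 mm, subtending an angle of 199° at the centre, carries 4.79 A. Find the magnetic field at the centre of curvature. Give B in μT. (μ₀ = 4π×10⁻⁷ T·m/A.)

B ≈ 219 μT

The Biot–Savart field of a circular arc at its centre is B = μ₀Iφ/(4πR), with φ = 3.473 rad.
B = (4π×10⁻⁷ × 4.79 × 3.473) / (4π × 0.00758) = 2.19×10⁻⁴ T.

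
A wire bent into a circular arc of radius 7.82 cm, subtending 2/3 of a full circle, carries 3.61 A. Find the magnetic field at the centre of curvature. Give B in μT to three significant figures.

The Biot–Savart field of a circular arc at its centre is B = μ₀Iφ/(4πR), with φ = 4.189 rad.
B = (4π×10⁻⁷ × 3.61 × 4.189) / (4π × 0.0782) = 1.93×10⁻⁵ T.

B ≈ 19.3 μT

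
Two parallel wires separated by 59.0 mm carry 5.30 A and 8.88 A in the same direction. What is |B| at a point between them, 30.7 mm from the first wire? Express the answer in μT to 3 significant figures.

Each long wire gives B = μ₀I/(2πd). Distances are d₁ = 0.0307 m and d₂ = 0.0283 m.
B₁ = 3.45×10⁻⁵ T, B₂ = 6.28×10⁻⁵ T.
Between parallel currents the two contributions point in opposite directions, so they subtract. B = |B₁ − B₂| = |3.45×10⁻⁵ − 6.28×10⁻⁵| = 2.82×10⁻⁵ T.

B ≈ 28.2 μT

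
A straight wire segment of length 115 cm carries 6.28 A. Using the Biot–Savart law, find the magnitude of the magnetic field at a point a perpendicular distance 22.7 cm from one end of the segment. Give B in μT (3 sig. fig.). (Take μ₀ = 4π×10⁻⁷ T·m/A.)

For a finite straight segment, B = (μ₀I/4πd)(sinθ₁ + sinθ₂), where θ₁, θ₂ are the angles from the perpendicular to each end.
The perpendicular foot is at one end, so the two end-offsets along the wire are 0 and L = 1.15 m.
sinθ₁ = 0/√(0²+0.227²) = 0.0000; sinθ₂ = 1.15/√(1.15²+0.227²) = 0.9811.
B = (4π×10⁻⁷ × 6.28) / (4π × 0.227) × (0.0000 + 0.9811) = 2.71×10⁻⁶ T.

B ≈ 2.71 μT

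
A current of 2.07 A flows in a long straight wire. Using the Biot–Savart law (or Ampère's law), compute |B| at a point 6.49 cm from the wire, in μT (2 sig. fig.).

B ≈ 6.4 μT

For an infinitely long straight wire, B = μ₀I/(2πd).
B = (4π×10⁻⁷ × 2.07) / (2π × 0.0649) = 6.38×10⁻⁶ T.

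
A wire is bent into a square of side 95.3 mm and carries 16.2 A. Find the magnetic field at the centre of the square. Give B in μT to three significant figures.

Each side is a finite straight segment at perpendicular distance d = a/(2 tan(π/4)) = 0.04765 m from the centre, with end-angles ±π/4.
One side contributes B₁ = (μ₀I/4πd)·2 sin(π/4) = 4.81×10⁻⁵ T.
All 4 sides add in the same direction: B = 4 × 4.81×10⁻⁵ = 1.92×10⁻⁴ T.

B ≈ 192 μT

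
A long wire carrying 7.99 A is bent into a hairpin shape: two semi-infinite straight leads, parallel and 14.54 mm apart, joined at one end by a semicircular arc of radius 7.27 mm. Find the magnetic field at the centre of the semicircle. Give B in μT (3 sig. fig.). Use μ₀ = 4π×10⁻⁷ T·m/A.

B ≈ 565 μT

The semicircular arc contributes B_arc = μ₀I·π/(4πR) = μ₀I/(4R) = 3.45×10⁻⁴ T.
Each semi-infinite lead is at perpendicular distance R = 0.00727 m from the centre, with the perpendicular foot at its near end, so it contributes μ₀I/(4πR); both point the same way, together 2.20×10⁻⁴ T.
Arc and leads all point the same direction: B = 3.45×10⁻⁴ + 2.20×10⁻⁴ = 5.65×10⁻⁴ T.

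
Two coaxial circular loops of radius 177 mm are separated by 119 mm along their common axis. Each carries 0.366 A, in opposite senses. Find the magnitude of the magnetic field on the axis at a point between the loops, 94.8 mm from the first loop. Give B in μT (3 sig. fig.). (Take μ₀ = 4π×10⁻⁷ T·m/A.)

Each loop contributes B = μ₀IR²/[2(R²+z²)^(3/2)] on the axis, with z measured from that loop.
Loop 1 (z = 0.0948 m): B₁ = 8.90×10⁻⁷ T. Loop 2 (z = 0.0242 m): B₂ = 1.26×10⁻⁶ T.
The fields oppose: B = |B₁ − B₂| = 3.74×10⁻⁷ T.

B ≈ 0.374 μT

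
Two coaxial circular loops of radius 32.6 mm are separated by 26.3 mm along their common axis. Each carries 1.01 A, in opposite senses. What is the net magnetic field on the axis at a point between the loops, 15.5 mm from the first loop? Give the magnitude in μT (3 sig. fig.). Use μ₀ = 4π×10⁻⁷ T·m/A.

Each loop contributes B = μ₀IR²/[2(R²+z²)^(3/2)] on the axis, with z measured from that loop.
Loop 1 (z = 0.0155 m): B₁ = 1.43×10⁻⁵ T. Loop 2 (z = 0.0108 m): B₂ = 1.67×10⁻⁵ T.
The fields oppose: B = |B₁ − B₂| = 2.31×10⁻⁶ T.

B ≈ 2.31 μT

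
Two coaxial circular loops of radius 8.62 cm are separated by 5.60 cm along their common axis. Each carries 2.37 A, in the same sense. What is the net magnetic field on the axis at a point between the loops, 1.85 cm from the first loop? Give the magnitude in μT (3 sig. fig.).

Each loop contributes B = μ₀IR²/[2(R²+z²)^(3/2)] on the axis, with z measured from that loop.
Loop 1 (z = 0.0185 m): B₁ = 1.61×10⁻⁵ T. Loop 2 (z = 0.0375 m): B₂ = 1.33×10⁻⁵ T.
The fields add: B = B₁ + B₂ = 2.95×10⁻⁵ T.

B ≈ 29.5 μT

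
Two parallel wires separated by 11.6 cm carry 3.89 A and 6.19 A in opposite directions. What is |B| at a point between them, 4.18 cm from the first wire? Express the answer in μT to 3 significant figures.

Each long wire gives B = μ₀I/(2πd). Distances are d₁ = 0.0418 m and d₂ = 0.0742 m.
B₁ = 1.86×10⁻⁵ T, B₂ = 1.67×10⁻⁵ T.
Between antiparallel currents both contributions point the same way, so they add. B = B₁ + B₂ = 1.86×10⁻⁵ + 1.67×10⁻⁵ = 3.53×10⁻⁵ T.

B ≈ 35.3 μT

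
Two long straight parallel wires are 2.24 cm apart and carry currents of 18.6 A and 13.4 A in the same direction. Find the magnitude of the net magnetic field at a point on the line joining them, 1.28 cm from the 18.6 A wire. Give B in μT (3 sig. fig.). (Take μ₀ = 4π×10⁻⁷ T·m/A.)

Each long wire gives B = μ₀I/(2πd). Distances are d₁ = 0.0128 m and d₂ = 0.0096 m.
B₁ = 2.91×10⁻⁴ T, B₂ = 2.79×10⁻⁴ T.
Between parallel currents the two contributions point in opposite directions, so they subtract. B = |B₁ − B₂| = |2.91×10⁻⁴ − 2.79×10⁻⁴| = 1.15×10⁻⁵ T.

B ≈ 11.5 μT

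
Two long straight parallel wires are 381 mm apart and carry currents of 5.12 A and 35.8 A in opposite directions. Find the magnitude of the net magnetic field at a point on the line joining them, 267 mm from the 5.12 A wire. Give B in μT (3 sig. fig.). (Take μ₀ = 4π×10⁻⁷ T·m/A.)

B ≈ 66.6 μT

Each long wire gives B = μ₀I/(2πd). Distances are d₁ = 0.267 m and d₂ = 0.114 m.
B₁ = 3.84×10⁻⁶ T, B₂ = 6.28×10⁻⁵ T.
Between antiparallel currents both contributions point the same way, so they add. B = B₁ + B₂ = 3.84×10⁻⁶ + 6.28×10⁻⁵ = 6.66×10⁻⁵ T.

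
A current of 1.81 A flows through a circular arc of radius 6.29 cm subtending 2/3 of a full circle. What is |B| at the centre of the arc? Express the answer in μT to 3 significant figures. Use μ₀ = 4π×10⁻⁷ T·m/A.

The Biot–Savart field of a circular arc at its centre is B = μ₀Iφ/(4πR), with φ = 4.189 rad.
B = (4π×10⁻⁷ × 1.81 × 4.189) / (4π × 0.0629) = 1.21×10⁻⁵ T.

B ≈ 12.1 μT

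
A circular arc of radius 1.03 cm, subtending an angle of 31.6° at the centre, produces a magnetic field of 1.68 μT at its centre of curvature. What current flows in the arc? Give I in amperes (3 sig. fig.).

I ≈ 0.314 A

For a circular arc, B = μ₀Iφ/(4πR) with φ in radians; here φ = 0.5515 rad.
So I = 4πRB/(μ₀φ) = 4π × 0.0103 × 1.68×10⁻⁶ / (4π×10⁻⁷ × 0.5515) = 0.314 A.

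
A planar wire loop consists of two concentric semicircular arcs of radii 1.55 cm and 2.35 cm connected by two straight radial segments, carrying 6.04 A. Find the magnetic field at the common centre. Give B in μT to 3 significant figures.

B ≈ 41.7 μT

The radial connectors point toward the centre, so dl × r̂ = 0 and they contribute nothing.
Each semicircle gives μ₀I/(4R): inner arc 1.22×10⁻⁴ T, outer arc 8.07×10⁻⁵ T.
The two arcs carry current in opposite angular senses, so their fields oppose: B = |1.22×10⁻⁴ − 8.07×10⁻⁵| = 4.17×10⁻⁵ T.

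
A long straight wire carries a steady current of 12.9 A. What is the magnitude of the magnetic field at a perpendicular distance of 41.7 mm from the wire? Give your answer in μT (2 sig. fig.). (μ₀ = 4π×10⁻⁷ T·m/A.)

B ≈ 62 μT

For an infinitely long straight wire, B = μ₀I/(2πd).
B = (4π×10⁻⁷ × 12.9) / (2π × 0.0417) = 6.19×10⁻⁵ T.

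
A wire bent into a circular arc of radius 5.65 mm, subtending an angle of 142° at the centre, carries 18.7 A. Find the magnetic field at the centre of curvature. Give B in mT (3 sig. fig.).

B ≈ 0.820 mT

The Biot–Savart field of a circular arc at its centre is B = μ₀Iφ/(4πR), with φ = 2.478 rad.
B = (4π×10⁻⁷ × 18.7 × 2.478) / (4π × 0.00565) = 8.20×10⁻⁴ T.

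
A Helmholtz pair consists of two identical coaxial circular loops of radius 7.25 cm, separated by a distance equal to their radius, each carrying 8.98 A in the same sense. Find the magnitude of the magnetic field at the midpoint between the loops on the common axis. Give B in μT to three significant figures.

Each loop contributes B = μ₀IR²/[2(R²+z²)^(3/2)] on the axis, with z measured from that loop.
Loop 1 (z = 0.03625 m): B₁ = 5.57×10⁻⁵ T. Loop 2 (z = 0.03625 m): B₂ = 5.57×10⁻⁵ T.
The fields add: B = B₁ + B₂ = 1.11×10⁻⁴ T.

B ≈ 111 μT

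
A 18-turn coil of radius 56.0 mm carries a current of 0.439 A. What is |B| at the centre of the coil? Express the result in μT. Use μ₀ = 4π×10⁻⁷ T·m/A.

B ≈ 88.7 μT

For an N-turn flat coil, B = Nμ₀I/(2R) with R = 0.056 m.
B = 18 × 4.93×10⁻⁶ T = 8.87×10⁻⁵ T.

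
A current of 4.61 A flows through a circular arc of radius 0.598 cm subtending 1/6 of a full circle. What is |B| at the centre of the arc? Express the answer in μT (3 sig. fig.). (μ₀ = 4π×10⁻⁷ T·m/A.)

The Biot–Savart field of a circular arc at its centre is B = μ₀Iφ/(4πR), with φ = 1.047 rad.
B = (4π×10⁻⁷ × 4.61 × 1.047) / (4π × 0.00598) = 8.07×10⁻⁵ T.

B ≈ 80.7 μT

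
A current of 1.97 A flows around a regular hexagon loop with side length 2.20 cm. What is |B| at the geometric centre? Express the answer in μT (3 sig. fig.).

B ≈ 62.0 μT

Each side is a finite straight segment at perpendicular distance d = a/(2 tan(π/6)) = 0.01905 m from the centre, with end-angles ±π/6.
One side contributes B₁ = (μ₀I/4πd)·2 sin(π/6) = 1.03×10⁻⁵ T.
All 6 sides add in the same direction: B = 6 × 1.03×10⁻⁵ = 6.20×10⁻⁵ T.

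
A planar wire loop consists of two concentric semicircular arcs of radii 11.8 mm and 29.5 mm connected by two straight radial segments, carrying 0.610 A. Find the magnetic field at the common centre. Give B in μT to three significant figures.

B ≈ 9.74 μT

The radial connectors point toward the centre, so dl × r̂ = 0 and they contribute nothing.
Each semicircle gives μ₀I/(4R): inner arc 1.62×10⁻⁵ T, outer arc 6.50×10⁻⁶ T.
The two arcs carry current in opposite angular senses, so their fields oppose: B = |1.62×10⁻⁵ − 6.50×10⁻⁶| = 9.74×10⁻⁶ T.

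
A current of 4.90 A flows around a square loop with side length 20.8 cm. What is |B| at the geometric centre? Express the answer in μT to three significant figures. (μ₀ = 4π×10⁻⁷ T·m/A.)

B ≈ 26.7 μT

Each side is a finite straight segment at perpendicular distance d = a/(2 tan(π/4)) = 0.104 m from the centre, with end-angles ±π/4.
One side contributes B₁ = (μ₀I/4πd)·2 sin(π/4) = 6.66×10⁻⁶ T.
All 4 sides add in the same direction: B = 4 × 6.66×10⁻⁶ = 2.67×10⁻⁵ T.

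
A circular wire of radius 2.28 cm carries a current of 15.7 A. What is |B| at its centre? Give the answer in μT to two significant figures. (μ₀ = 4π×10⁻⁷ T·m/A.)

B ≈ 430 μT

At the centre of a circular loop the Biot–Savart law gives B = μ₀I/(2R).
B = (4π×10⁻⁷ × 15.7) / (2 × 0.0228) = 4.33×10⁻⁴ T.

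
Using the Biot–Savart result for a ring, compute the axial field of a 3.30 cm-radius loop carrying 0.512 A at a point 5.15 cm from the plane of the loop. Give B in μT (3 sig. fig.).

On the axis of a circular loop, B = μ₀IR² / [2(R²+z²)^(3/2)].
R² + z² = (0.033)² + (0.0515)² = 0.003741 m², and (R²+z²)^(3/2) = 2.29×10⁻⁴ m³.
B = (4π×10⁻⁷ × 0.512 × 0.001089) / (2 × 2.29×10⁻⁴) = 1.53×10⁻⁶ T.

B ≈ 1.53 μT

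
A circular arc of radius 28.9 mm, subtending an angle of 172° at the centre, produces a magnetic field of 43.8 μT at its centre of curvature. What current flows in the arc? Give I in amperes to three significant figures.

I ≈ 4.22 A

For a circular arc, B = μ₀Iφ/(4πR) with φ in radians; here φ = 3.002 rad.
So I = 4πRB/(μ₀φ) = 4π × 0.0289 × 4.38×10⁻⁵ / (4π×10⁻⁷ × 3.002) = 4.22 A.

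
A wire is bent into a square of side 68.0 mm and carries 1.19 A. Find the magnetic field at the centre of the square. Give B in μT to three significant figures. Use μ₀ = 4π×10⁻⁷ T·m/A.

B ≈ 19.8 μT

Each side is a finite straight segment at perpendicular distance d = a/(2 tan(π/4)) = 0.034 m from the centre, with end-angles ±π/4.
One side contributes B₁ = (μ₀I/4πd)·2 sin(π/4) = 4.95×10⁻⁶ T.
All 4 sides add in the same direction: B = 4 × 4.95×10⁻⁶ = 1.98×10⁻⁵ T.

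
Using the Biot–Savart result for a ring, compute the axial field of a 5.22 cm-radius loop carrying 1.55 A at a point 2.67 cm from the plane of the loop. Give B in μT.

B ≈ 13.2 μT

On the axis of a circular loop, B = μ₀IR² / [2(R²+z²)^(3/2)].
R² + z² = (0.0522)² + (0.0267)² = 0.003438 m², and (R²+z²)^(3/2) = 2.02×10⁻⁴ m³.
B = (4π×10⁻⁷ × 1.55 × 0.002725) / (2 × 2.02×10⁻⁴) = 1.32×10⁻⁵ T.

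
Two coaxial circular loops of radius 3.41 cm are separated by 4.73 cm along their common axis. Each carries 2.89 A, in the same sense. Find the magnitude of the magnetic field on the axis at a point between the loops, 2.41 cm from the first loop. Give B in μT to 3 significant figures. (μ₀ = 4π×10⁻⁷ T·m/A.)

Each loop contributes B = μ₀IR²/[2(R²+z²)^(3/2)] on the axis, with z measured from that loop.
Loop 1 (z = 0.0241 m): B₁ = 2.90×10⁻⁵ T. Loop 2 (z = 0.0232 m): B₂ = 3.01×10⁻⁵ T.
The fields add: B = B₁ + B₂ = 5.91×10⁻⁵ T.

B ≈ 59.1 μT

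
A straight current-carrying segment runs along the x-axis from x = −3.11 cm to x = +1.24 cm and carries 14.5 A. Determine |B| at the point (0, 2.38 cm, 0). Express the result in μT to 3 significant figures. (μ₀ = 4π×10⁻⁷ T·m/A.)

B ≈ 76.5 μT

For a finite straight segment, B = (μ₀I/4πd)(sinθ₁ + sinθ₂), where θ₁, θ₂ are the angles from the perpendicular to each end.
The perpendicular distance is d = 0.0238 m; the end-offsets along the wire are a = 0.0311 m and b = 0.0124 m.
sinθ₁ = 0.0311/√(0.0311²+0.0238²) = 0.7941; sinθ₂ = 0.0124/√(0.0124²+0.0238²) = 0.4621.
B = (4π×10⁻⁷ × 14.5) / (4π × 0.0238) × (0.7941 + 0.4621) = 7.65×10⁻⁵ T.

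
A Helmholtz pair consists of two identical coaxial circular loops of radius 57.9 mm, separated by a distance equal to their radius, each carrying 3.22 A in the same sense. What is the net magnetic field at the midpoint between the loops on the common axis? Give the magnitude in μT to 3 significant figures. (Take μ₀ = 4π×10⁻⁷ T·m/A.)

B ≈ 50.0 μT

Each loop contributes B = μ₀IR²/[2(R²+z²)^(3/2)] on the axis, with z measured from that loop.
Loop 1 (z = 0.02895 m): B₁ = 2.50×10⁻⁵ T. Loop 2 (z = 0.02895 m): B₂ = 2.50×10⁻⁵ T.
The fields add: B = B₁ + B₂ = 5.00×10⁻⁵ T.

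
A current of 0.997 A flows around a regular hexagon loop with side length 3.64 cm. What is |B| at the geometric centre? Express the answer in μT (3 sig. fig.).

Each side is a finite straight segment at perpendicular distance d = a/(2 tan(π/6)) = 0.03152 m from the centre, with end-angles ±π/6.
One side contributes B₁ = (μ₀I/4πd)·2 sin(π/6) = 3.16×10⁻⁶ T.
All 6 sides add in the same direction: B = 6 × 3.16×10⁻⁶ = 1.90×10⁻⁵ T.

B ≈ 19.0 μT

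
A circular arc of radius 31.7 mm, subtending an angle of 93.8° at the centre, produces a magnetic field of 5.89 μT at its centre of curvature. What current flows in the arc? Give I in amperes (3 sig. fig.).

I ≈ 1.14 A

For a circular arc, B = μ₀Iφ/(4πR) with φ in radians; here φ = 1.637 rad.
So I = 4πRB/(μ₀φ) = 4π × 0.0317 × 5.89×10⁻⁶ / (4π×10⁻⁷ × 1.637) = 1.14 A.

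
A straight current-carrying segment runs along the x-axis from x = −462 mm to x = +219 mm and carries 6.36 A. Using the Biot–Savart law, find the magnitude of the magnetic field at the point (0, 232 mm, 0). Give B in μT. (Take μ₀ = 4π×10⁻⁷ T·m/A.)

For a finite straight segment, B = (μ₀I/4πd)(sinθ₁ + sinθ₂), where θ₁, θ₂ are the angles from the perpendicular to each end.
The perpendicular distance is d = 0.232 m; the end-offsets along the wire are a = 0.462 m and b = 0.219 m.
sinθ₁ = 0.462/√(0.462²+0.232²) = 0.8937; sinθ₂ = 0.219/√(0.219²+0.232²) = 0.6864.
B = (4π×10⁻⁷ × 6.36) / (4π × 0.232) × (0.8937 + 0.6864) = 4.33×10⁻⁶ T.

B ≈ 4.33 μT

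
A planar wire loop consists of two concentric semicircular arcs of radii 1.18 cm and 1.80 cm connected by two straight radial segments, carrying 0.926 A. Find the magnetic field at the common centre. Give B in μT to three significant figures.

The radial connectors point toward the centre, so dl × r̂ = 0 and they contribute nothing.
Each semicircle gives μ₀I/(4R): inner arc 2.47×10⁻⁵ T, outer arc 1.62×10⁻⁵ T.
The two arcs carry current in opposite angular senses, so their fields oppose: B = |2.47×10⁻⁵ − 1.62×10⁻⁵| = 8.49×10⁻⁶ T.

B ≈ 8.49 μT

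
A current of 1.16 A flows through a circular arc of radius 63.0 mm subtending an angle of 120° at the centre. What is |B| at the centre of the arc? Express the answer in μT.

B ≈ 3.86 μT

The Biot–Savart field of a circular arc at its centre is B = μ₀Iφ/(4πR), with φ = 2.094 rad.
B = (4π×10⁻⁷ × 1.16 × 2.094) / (4π × 0.063) = 3.86×10⁻⁶ T.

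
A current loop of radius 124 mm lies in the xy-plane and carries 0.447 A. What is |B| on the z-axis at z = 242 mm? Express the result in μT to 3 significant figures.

On the axis of a circular loop, B = μ₀IR² / [2(R²+z²)^(3/2)].
R² + z² = (0.124)² + (0.242)² = 0.07394 m², and (R²+z²)^(3/2) = 2.01×10⁻² m³.
B = (4π×10⁻⁷ × 0.447 × 0.01538) / (2 × 2.01×10⁻²) = 2.15×10⁻⁷ T.

B ≈ 0.215 μT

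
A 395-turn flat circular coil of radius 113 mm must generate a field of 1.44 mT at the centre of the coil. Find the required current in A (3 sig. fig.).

I ≈ 0.656 A

For an N-turn coil, B = Nμ₀I/(2R) with R = 0.113 m, so I = 2RB/(Nμ₀) = 2 × 0.113 × 1.44×10⁻³ / (395 × 4π×10⁻⁷) = 0.656 A.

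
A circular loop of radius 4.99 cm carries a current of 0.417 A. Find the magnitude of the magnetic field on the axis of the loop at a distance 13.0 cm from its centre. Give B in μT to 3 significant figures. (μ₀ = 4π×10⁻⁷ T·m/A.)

B ≈ 0.242 μT

On the axis of a circular loop, B = μ₀IR² / [2(R²+z²)^(3/2)].
R² + z² = (0.0499)² + (0.13)² = 0.01939 m², and (R²+z²)^(3/2) = 2.70×10⁻³ m³.
B = (4π×10⁻⁷ × 0.417 × 0.00249) / (2 × 2.70×10⁻³) = 2.42×10⁻⁷ T.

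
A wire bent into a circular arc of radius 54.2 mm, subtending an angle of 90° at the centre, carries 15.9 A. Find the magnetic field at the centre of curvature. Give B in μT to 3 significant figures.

The Biot–Savart field of a circular arc at its centre is B = μ₀Iφ/(4πR), with φ = 1.571 rad.
B = (4π×10⁻⁷ × 15.9 × 1.571) / (4π × 0.0542) = 4.61×10⁻⁵ T.

B ≈ 46.1 μT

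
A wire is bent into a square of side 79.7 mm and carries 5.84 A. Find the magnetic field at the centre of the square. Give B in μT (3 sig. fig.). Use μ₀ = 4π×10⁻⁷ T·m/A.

Each side is a finite straight segment at perpendicular distance d = a/(2 tan(π/4)) = 0.03985 m from the centre, with end-angles ±π/4.
One side contributes B₁ = (μ₀I/4πd)·2 sin(π/4) = 2.07×10⁻⁵ T.
All 4 sides add in the same direction: B = 4 × 2.07×10⁻⁵ = 8.29×10⁻⁵ T.

B ≈ 82.9 μT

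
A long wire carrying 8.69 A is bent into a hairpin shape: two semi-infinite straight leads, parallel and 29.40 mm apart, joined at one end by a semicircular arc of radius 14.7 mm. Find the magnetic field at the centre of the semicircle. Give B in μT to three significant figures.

B ≈ 304 μT

The semicircular arc contributes B_arc = μ₀I·π/(4πR) = μ₀I/(4R) = 1.86×10⁻⁴ T.
Each semi-infinite lead is at perpendicular distance R = 0.0147 m from the centre, with the perpendicular foot at its near end, so it contributes μ₀I/(4πR); both point the same way, together 1.18×10⁻⁴ T.
Arc and leads all point the same direction: B = 1.86×10⁻⁴ + 1.18×10⁻⁴ = 3.04×10⁻⁴ T.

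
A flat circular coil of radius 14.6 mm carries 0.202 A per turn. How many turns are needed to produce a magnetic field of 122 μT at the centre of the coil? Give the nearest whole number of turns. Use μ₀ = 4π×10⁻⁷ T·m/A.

For an N-turn coil, B = Nμ₀I/(2R). A single turn gives B₁ = 8.69×10⁻⁶ T with R = 0.0146 m.
N = B/B₁ = 1.22×10⁻⁴ / 8.69×10⁻⁶ = 14.03.

N = 14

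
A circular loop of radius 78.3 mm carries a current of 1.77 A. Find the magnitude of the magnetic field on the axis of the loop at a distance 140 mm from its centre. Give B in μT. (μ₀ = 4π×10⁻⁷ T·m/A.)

On the axis of a circular loop, B = μ₀IR² / [2(R²+z²)^(3/2)].
R² + z² = (0.0783)² + (0.14)² = 0.02573 m², and (R²+z²)^(3/2) = 4.13×10⁻³ m³.
B = (4π×10⁻⁷ × 1.77 × 0.006131) / (2 × 4.13×10⁻³) = 1.65×10⁻⁶ T.

B ≈ 1.65 μT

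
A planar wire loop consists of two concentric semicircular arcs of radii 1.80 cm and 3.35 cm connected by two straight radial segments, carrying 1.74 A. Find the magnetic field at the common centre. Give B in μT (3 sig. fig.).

B ≈ 14.1 μT

The radial connectors point toward the centre, so dl × r̂ = 0 and they contribute nothing.
Each semicircle gives μ₀I/(4R): inner arc 3.04×10⁻⁵ T, outer arc 1.63×10⁻⁵ T.
The two arcs carry current in opposite angular senses, so their fields oppose: B = |3.04×10⁻⁵ − 1.63×10⁻⁵| = 1.41×10⁻⁵ T.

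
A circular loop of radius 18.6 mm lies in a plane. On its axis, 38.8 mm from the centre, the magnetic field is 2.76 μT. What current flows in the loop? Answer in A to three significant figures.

I ≈ 1.01 A

On the axis of a loop, B = μ₀IR²/[2(R²+z²)^(3/2)], so I = 2B(R²+z²)^(3/2)/(μ₀R²).
R² + z² = 0.000346 + 0.001505 = 0.001851 m²; raised to 3/2 gives 7.97×10⁻⁵ m³.
I = 2 × 2.76×10⁻⁶ × 7.97×10⁻⁵ / (1.26×10⁻⁶ × 0.000346) = 1.01 A.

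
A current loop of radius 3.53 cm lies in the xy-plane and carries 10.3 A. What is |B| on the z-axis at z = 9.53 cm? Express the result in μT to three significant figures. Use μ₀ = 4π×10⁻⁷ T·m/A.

B ≈ 7.68 μT

On the axis of a circular loop, B = μ₀IR² / [2(R²+z²)^(3/2)].
R² + z² = (0.0353)² + (0.0953)² = 0.01033 m², and (R²+z²)^(3/2) = 1.05×10⁻³ m³.
B = (4π×10⁻⁷ × 10.3 × 0.001246) / (2 × 1.05×10⁻³) = 7.68×10⁻⁶ T.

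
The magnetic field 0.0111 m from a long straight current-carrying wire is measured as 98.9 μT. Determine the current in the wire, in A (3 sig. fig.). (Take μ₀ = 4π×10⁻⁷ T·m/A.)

For a long straight wire B = μ₀I/(2πd), so I = 2πdB/μ₀.
I = 2π × 0.0111 × 9.89×10⁻⁵ / (4π×10⁻⁷) = 5.49 A.

I ≈ 5.49 A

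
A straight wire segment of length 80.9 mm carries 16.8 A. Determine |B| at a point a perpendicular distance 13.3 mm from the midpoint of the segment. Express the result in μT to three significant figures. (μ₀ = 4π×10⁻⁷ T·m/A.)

For a finite straight segment, B = (μ₀I/4πd)(sinθ₁ + sinθ₂), where θ₁, θ₂ are the angles from the perpendicular to each end.
The perpendicular from the point meets the wire at its midpoint, so each end is L/2 = 0.04045 m away along the wire.
sinθ₁ = 0.04045/√(0.04045²+0.0133²) = 0.9500; sinθ₂ = 0.04045/√(0.04045²+0.0133²) = 0.9500.
B = (4π×10⁻⁷ × 16.8) / (4π × 0.0133) × (0.9500 + 0.9500) = 2.40×10⁻⁴ T.

B ≈ 240 μT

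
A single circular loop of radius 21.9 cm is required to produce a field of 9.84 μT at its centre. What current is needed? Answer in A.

I ≈ 3.43 A

At the centre of a circular loop B = μ₀I/(2R), so I = 2RB/μ₀.
With R = 0.219 m, I = 2 × 0.219 × 9.84×10⁻⁶ / (4π×10⁻⁷) = 3.43 A.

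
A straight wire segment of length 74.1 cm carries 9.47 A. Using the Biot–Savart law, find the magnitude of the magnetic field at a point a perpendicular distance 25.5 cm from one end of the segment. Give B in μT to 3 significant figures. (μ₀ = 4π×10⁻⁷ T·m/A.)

B ≈ 3.51 μT

For a finite straight segment, B = (μ₀I/4πd)(sinθ₁ + sinθ₂), where θ₁, θ₂ are the angles from the perpendicular to each end.
The perpendicular foot is at one end, so the two end-offsets along the wire are 0 and L = 0.741 m.
sinθ₁ = 0/√(0²+0.255²) = 0.0000; sinθ₂ = 0.741/√(0.741²+0.255²) = 0.9456.
B = (4π×10⁻⁷ × 9.47) / (4π × 0.255) × (0.0000 + 0.9456) = 3.51×10⁻⁶ T.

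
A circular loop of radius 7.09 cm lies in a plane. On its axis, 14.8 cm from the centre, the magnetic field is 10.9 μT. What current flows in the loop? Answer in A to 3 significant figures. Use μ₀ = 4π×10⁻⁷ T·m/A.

I ≈ 15.3 A

On the axis of a loop, B = μ₀IR²/[2(R²+z²)^(3/2)], so I = 2B(R²+z²)^(3/2)/(μ₀R²).
R² + z² = 0.005027 + 0.0219 = 0.02693 m²; raised to 3/2 gives 4.42×10⁻³ m³.
I = 2 × 1.09×10⁻⁵ × 4.42×10⁻³ / (1.26×10⁻⁶ × 0.005027) = 15.3 A.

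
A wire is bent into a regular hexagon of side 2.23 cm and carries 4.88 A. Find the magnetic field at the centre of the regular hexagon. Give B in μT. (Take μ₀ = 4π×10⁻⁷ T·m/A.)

B ≈ 152 μT

Each side is a finite straight segment at perpendicular distance d = a/(2 tan(π/6)) = 0.01931 m from the centre, with end-angles ±π/6.
One side contributes B₁ = (μ₀I/4πd)·2 sin(π/6) = 2.53×10⁻⁵ T.
All 6 sides add in the same direction: B = 6 × 2.53×10⁻⁵ = 1.52×10⁻⁴ T.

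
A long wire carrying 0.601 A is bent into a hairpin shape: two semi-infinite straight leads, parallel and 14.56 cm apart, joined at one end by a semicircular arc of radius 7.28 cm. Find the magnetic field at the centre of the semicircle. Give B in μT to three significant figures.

The semicircular arc contributes B_arc = μ₀I·π/(4πR) = μ₀I/(4R) = 2.59×10⁻⁶ T.
Each semi-infinite lead is at perpendicular distance R = 0.0728 m from the centre, with the perpendicular foot at its near end, so it contributes μ₀I/(4πR); both point the same way, together 1.65×10⁻⁶ T.
Arc and leads all point the same direction: B = 2.59×10⁻⁶ + 1.65×10⁻⁶ = 4.24×10⁻⁶ T.

B ≈ 4.24 μT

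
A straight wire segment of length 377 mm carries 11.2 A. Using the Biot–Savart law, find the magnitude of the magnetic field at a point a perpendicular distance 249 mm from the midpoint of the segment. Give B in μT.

B ≈ 5.43 μT

For a finite straight segment, B = (μ₀I/4πd)(sinθ₁ + sinθ₂), where θ₁, θ₂ are the angles from the perpendicular to each end.
The perpendicular from the point meets the wire at its midpoint, so each end is L/2 = 0.1885 m away along the wire.
sinθ₁ = 0.1885/√(0.1885²+0.249²) = 0.6036; sinθ₂ = 0.1885/√(0.1885²+0.249²) = 0.6036.
B = (4π×10⁻⁷ × 11.2) / (4π × 0.249) × (0.6036 + 0.6036) = 5.43×10⁻⁶ T.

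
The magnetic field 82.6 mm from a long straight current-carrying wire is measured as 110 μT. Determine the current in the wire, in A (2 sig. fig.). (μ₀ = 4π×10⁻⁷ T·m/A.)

For a long straight wire B = μ₀I/(2πd), so I = 2πdB/μ₀.
I = 2π × 0.0826 × 1.10×10⁻⁴ / (4π×10⁻⁷) = 45.4 A.

I ≈ 45 A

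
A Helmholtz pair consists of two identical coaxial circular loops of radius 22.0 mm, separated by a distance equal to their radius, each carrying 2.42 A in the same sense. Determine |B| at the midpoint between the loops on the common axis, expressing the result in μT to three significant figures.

B ≈ 98.9 μT

Each loop contributes B = μ₀IR²/[2(R²+z²)^(3/2)] on the axis, with z measured from that loop.
Loop 1 (z = 0.011 m): B₁ = 4.95×10⁻⁵ T. Loop 2 (z = 0.011 m): B₂ = 4.95×10⁻⁵ T.
The fields add: B = B₁ + B₂ = 9.89×10⁻⁵ T.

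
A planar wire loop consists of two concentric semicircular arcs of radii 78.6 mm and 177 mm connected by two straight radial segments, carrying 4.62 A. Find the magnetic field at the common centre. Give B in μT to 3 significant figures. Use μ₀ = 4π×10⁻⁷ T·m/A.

B ≈ 10.3 μT

The radial connectors point toward the centre, so dl × r̂ = 0 and they contribute nothing.
Each semicircle gives μ₀I/(4R): inner arc 1.85×10⁻⁵ T, outer arc 8.20×10⁻⁶ T.
The two arcs carry current in opposite angular senses, so their fields oppose: B = |1.85×10⁻⁵ − 8.20×10⁻⁶| = 1.03×10⁻⁵ T.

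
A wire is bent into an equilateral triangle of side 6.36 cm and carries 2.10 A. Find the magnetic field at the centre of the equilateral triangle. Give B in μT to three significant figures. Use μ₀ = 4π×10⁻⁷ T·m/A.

Each side is a finite straight segment at perpendicular distance d = a/(2 tan(π/3)) = 0.01836 m from the centre, with end-angles ±π/3.
One side contributes B₁ = (μ₀I/4πd)·2 sin(π/3) = 1.98×10⁻⁵ T.
All 3 sides add in the same direction: B = 3 × 1.98×10⁻⁵ = 5.94×10⁻⁵ T.

B ≈ 59.4 μT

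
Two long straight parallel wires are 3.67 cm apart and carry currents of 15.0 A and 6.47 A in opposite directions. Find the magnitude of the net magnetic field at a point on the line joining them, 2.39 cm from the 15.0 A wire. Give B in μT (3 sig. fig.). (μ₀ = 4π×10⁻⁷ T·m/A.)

B ≈ 227 μT

Each long wire gives B = μ₀I/(2πd). Distances are d₁ = 0.0239 m and d₂ = 0.0128 m.
B₁ = 1.26×10⁻⁴ T, B₂ = 1.01×10⁻⁴ T.
Between antiparallel currents both contributions point the same way, so they add. B = B₁ + B₂ = 1.26×10⁻⁴ + 1.01×10⁻⁴ = 2.27×10⁻⁴ T.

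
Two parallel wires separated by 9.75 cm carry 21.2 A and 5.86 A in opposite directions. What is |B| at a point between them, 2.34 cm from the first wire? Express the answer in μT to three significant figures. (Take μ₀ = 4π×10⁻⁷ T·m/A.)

Each long wire gives B = μ₀I/(2πd). Distances are d₁ = 0.0234 m and d₂ = 0.0741 m.
B₁ = 1.81×10⁻⁴ T, B₂ = 1.58×10⁻⁵ T.
Between antiparallel currents both contributions point the same way, so they add. B = B₁ + B₂ = 1.81×10⁻⁴ + 1.58×10⁻⁵ = 1.97×10⁻⁴ T.

B ≈ 197 μT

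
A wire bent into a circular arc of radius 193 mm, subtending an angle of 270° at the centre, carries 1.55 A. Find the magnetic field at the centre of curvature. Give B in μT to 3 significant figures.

The Biot–Savart field of a circular arc at its centre is B = μ₀Iφ/(4πR), with φ = 4.712 rad.
B = (4π×10⁻⁷ × 1.55 × 4.712) / (4π × 0.193) = 3.78×10⁻⁶ T.

B ≈ 3.78 μT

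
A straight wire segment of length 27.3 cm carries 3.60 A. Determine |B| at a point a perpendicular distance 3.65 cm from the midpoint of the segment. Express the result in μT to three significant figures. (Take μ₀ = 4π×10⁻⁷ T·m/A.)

For a finite straight segment, B = (μ₀I/4πd)(sinθ₁ + sinθ₂), where θ₁, θ₂ are the angles from the perpendicular to each end.
The perpendicular from the point meets the wire at its midpoint, so each end is L/2 = 0.1365 m away along the wire.
sinθ₁ = 0.1365/√(0.1365²+0.0365²) = 0.9661; sinθ₂ = 0.1365/√(0.1365²+0.0365²) = 0.9661.
B = (4π×10⁻⁷ × 3.60) / (4π × 0.0365) × (0.9661 + 0.9661) = 1.91×10⁻⁵ T.

B ≈ 19.1 μT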